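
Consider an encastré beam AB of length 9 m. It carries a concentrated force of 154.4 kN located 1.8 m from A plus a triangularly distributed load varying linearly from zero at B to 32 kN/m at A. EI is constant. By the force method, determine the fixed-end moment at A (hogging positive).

Release both end moments; the primary structure is a simply-supported span AB with redundants M_A and M_B.
Simple-span end rotations at A and B under the given loads:
  at A: point load 154.4 at a = 1.8: Pab(L + b)/(6LEI) = 600.3/EI
  at B: point load 154.4 at a = 1.8: Pab(L + a)/(6LEI) = 400.2/EI
  at A: triangular load, peak 32: w₀L³/(45EI) = 518.4/EI
  at B: triangular load, peak 32: 7w₀L³/(360EI) = 453.6/EI
  θ_A0 = 1119/EI,  θ_B0 = 853.8/EI
Flexibility coefficients: a unit moment at one end gives L/(3EI) there and L/(6EI) at the far end, so f₁₁ = f₂₂ = 3/EI and f₁₂ = f₂₁ = 1.5/EI.
Compatibility — zero rotation at each built-in end:
  3 M_A + 1.5 M_B = 1119
  1.5 M_A + 3 M_B = 853.8
Solving the pair gives M_A = 307.5 kN·m and M_B = 130.9 kN·m (hogging).

M_A = 307.5 kN·m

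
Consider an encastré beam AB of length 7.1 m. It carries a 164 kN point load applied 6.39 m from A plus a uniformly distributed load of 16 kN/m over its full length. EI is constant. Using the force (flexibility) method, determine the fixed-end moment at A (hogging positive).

M_A = 77.69 kN·m

Release both end moments; the primary structure is a simply-supported span AB with redundants M_A and M_B.
End rotations of the released simple span under the applied load (×1/EI):
  at A: point load 164 at a = 6.39: Pab(L + b)/(6LEI) = 136.4/EI
  at B: point load 164 at a = 6.39: Pab(L + a)/(6LEI) = 235.6/EI
  at A: UDL 16: wL³/(24EI) = 238.6/EI
  at B: UDL 16: wL³/(24EI) = 238.6/EI
  θ_A0 = 375/EI,  θ_B0 = 474.2/EI
Flexibility coefficients: a unit moment at one end gives L/(3EI) there and L/(6EI) at the far end, so f₁₁ = f₂₂ = 2.367/EI and f₁₂ = f₂₁ = 1.183/EI.
Compatibility — zero rotation at each built-in end:
  2.367 M_A + 1.183 M_B = 375
  1.183 M_A + 2.367 M_B = 474.2
Solving the pair gives M_A = 77.69 kN·m and M_B = 161.5 kN·m (hogging).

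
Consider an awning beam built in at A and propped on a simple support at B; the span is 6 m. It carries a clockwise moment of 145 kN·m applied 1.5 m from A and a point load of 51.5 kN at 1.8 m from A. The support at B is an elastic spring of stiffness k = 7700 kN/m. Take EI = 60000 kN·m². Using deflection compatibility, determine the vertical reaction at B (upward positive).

Release the roller at B. Primary structure: cantilever fixed at A.
Free-end deflection of the primary structure under the applied loading (downward +):
  clockwise couple 145 at a = 1.5: M₀a(2L − a)/(2EI) = 1142/EI
  point load 51.5 at a = 1.8: Pa²(3L − a)/(6EI) = 450.5/EI
  δ_0 = 1592/EI
Flexibility coefficient — unit upward force at B: δ_{BB} = L³/(3EI) = 72/EI.
With EI = 60000 kN·m²: δ_0 = 0.02654 m and δ_{BB} = 0.0012 m/kN.
Compatibility — the spring shortens by R_B/k under the reaction it provides: δ_0 − R_B·δ_{BB} = R_B/k. With 1/k = 0.00013 m/kN, R_B = δ_0 / (δ_{BB} + 1/k) = 0.02654 / (0.0012 + 0.00013) = 19.96 kN.

R_B = 19.96 kN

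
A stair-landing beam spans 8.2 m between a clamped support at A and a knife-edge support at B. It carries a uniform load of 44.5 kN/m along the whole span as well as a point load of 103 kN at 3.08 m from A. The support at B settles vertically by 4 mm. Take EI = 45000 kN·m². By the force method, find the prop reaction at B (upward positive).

R_B = 154.9 kN

Remove the prop at B; the released (primary) structure is a cantilever built in at A.
Deflection at B on the released cantilever, summing each load's contribution:
  UDL 44.5: wL⁴/(8EI) = 25149/EI
  point load 103 at a = 3.08: Pa²(3L − a)/(6EI) = 3505/EI
  δ_0 = 28654/EI
Tip deflection under a unit load at B: L³/(3EI) = 183.8/EI.
With EI = 45000 kN·m²: δ_0 = 0.63675 m and δ_{BB} = 0.004084 m/kN.
Compatibility — the beam at B must follow the support down by 0.004 m: δ_0 − R_B·δ_{BB} = 0.004, so R_B = (0.63675 − 0.004)/0.004084 = 154.9 kN.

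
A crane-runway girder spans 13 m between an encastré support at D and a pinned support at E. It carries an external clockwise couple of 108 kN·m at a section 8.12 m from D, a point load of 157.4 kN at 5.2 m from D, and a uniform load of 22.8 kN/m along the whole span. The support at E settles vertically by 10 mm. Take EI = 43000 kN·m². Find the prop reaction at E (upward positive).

Release the roller at E. Primary structure: cantilever fixed at D.
Downward deflection at the released point E due to the loads:
  clockwise couple 108 at a = 8.12: M₀a(2L − a)/(2EI) = 7840/EI
  point load 157.4 at a = 5.2: Pa²(3L − a)/(6EI) = 23976/EI
  UDL 22.8: wL⁴/(8EI) = 81399/EI
  δ_0 = 113215/EI
Flexibility coefficient — unit upward force at E: δ_{EE} = L³/(3EI) = 732.3/EI.
With EI = 43000 kN·m²: δ_0 = 2.6329 m and δ_{EE} = 0.017031 m/kN.
Compatibility — the beam at E must follow the support down by 0.01 m: δ_0 − R_E·δ_{EE} = 0.01, so R_E = (2.6329 − 0.01)/0.017031 = 154 kN.

R_E = 154 kN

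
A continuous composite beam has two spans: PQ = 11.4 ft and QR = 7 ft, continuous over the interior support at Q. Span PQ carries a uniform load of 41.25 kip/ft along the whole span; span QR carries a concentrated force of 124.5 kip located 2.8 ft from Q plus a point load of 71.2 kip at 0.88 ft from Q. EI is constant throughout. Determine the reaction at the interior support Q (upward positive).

Take M_Q as the redundant. Released structure: two simple spans PQ and QR with a hinge at Q.
End slopes at the hinge Q, treating each span as simply supported:
  span PQ: UDL 41.25: wL³/(24EI) = 2546/EI
  span QR: point load 124.5 at a = 2.8: Pab(L + b)/(6LEI) = 390.4/EI
  span QR: point load 71.2 at a = 0.88: Pab(L + b)/(6LEI) = 119.8/EI
  relative rotation θ_0 = (2546 + 510.2)/EI = 3057/EI
A unit hogging moment at Q produces rotation L₁/(3EI) + L₂/(3EI) = 6.133/EI.
Compatibility: M_Q·(L₁+L₂)/(3EI) = θ_0, giving M_Q = 498.4 kip·ft (hogging).
Span PQ, ΣM about P with M_Q applied at Q: R_Q^{PQ}·11.4 = 2680 + 498.4, so R_Q^{PQ} = 278.8 kip and R_P = 470.2 − 278.8 = 191.4 kip.
Span QR, ΣM about R: R_Q^{QR}·7 = 958.6 + 498.4, so R_Q^{QR} = 208.1 kip and R_R = 195.7 − 208.1 = -12.44 kip.
R_Q = 278.8 + 208.1 = 487 kip.

R_Q = 487 kip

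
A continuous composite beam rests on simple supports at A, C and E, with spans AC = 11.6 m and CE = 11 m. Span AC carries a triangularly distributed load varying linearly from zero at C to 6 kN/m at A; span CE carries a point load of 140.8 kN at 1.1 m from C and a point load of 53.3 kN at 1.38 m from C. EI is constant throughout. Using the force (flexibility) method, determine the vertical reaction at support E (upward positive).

R_E = 10.04 kN

Release continuity at C by inserting a hinge; the redundant is the internal moment M_C. The primary structure is two simply-supported spans AC and CE.
End slopes at the hinge C, treating each span as simply supported:
  span AC: triangular load, peak 6: 7w₀L³/(360EI) = 182.1/EI
  span CE: point load 140.8 at a = 1.1: Pab(L + b)/(6LEI) = 485.5/EI
  span CE: point load 53.3 at a = 1.38: Pab(L + b)/(6LEI) = 221.1/EI
  relative rotation θ_0 = (182.1 + 706.6)/EI = 888.7/EI
A unit hogging moment at C produces rotation L₁/(3EI) + L₂/(3EI) = 7.533/EI.
Slope continuity at C: θ_0 = M_C·7.533/EI, so M_C = 888.7/7.533 = 118 kN·m (hogging).
Span CE, ΣM about E: R_C^{CE}·11 = 1907 + 118, so R_C^{CE} = 184.1 kN and R_E = 194.1 − 184.1 = 10.04 kN.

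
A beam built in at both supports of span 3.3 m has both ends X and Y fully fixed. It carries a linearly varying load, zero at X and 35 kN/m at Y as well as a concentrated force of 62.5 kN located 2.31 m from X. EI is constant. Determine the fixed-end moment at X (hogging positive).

Release both end moments; the primary structure is a simply-supported span XY with redundants M_X and M_Y.
End rotations of the released simple span under the applied load (×1/EI):
  at X: triangular load, peak 35: 7w₀L³/(360EI) = 24.46/EI
  at Y: triangular load, peak 35: w₀L³/(45EI) = 27.95/EI
  at X: point load 62.5 at a = 2.31: Pab(L + b)/(6LEI) = 30.97/EI
  at Y: point load 62.5 at a = 2.31: Pab(L + a)/(6LEI) = 40.5/EI
  θ_X0 = 55.43/EI,  θ_Y0 = 68.45/EI
Flexibility coefficients: a unit moment at one end gives L/(3EI) there and L/(6EI) at the far end, so f₁₁ = f₂₂ = 1.1/EI and f₁₂ = f₂₁ = 0.55/EI.
Compatibility — zero rotation at each built-in end:
  1.1 M_X + 0.55 M_Y = 55.43
  0.55 M_X + 1.1 M_Y = 68.45
Solving the pair gives M_X = 25.7 kN·m and M_Y = 49.38 kN·m (hogging).

M_X = 25.7 kN·m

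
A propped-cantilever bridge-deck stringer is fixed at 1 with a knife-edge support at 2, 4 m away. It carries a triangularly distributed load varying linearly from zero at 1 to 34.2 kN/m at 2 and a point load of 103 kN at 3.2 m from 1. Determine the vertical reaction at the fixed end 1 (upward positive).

Take the reaction at 2 as the redundant and release it; the primary structure is a cantilever fixed at 1.
Deflection at 2 on the released cantilever, summing each load's contribution:
  triangular load, peak 34.2 at the free end: 11w₀L⁴/(120EI) = 802.6/EI
  point load 103 at a = 3.2: Pa²(3L − a)/(6EI) = 1547/EI
  δ_0 = 2349/EI
Flexibility coefficient — unit upward force at 2: δ_{22} = L³/(3EI) = 21.33/EI.
Compatibility at 2: δ_0 − R_2·δ_{22} = 0, so R_2 = 2349/21.33 = 110.1 kN.
Vertical equilibrium: R_1 = ΣP − R_2 = 171.4 − 110.1 = 61.27 kN.

R_1 = 61.27 kN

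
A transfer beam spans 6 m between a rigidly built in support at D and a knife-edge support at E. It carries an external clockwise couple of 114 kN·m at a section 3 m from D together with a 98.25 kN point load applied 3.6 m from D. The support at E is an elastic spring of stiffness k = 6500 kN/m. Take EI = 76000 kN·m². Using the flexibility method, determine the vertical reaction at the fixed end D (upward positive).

R_D = 43.35 kN

Choose R_E as the redundant. The primary structure is the cantilever fixed at D.
Downward deflection at the released point E due to the loads:
  clockwise couple 114 at a = 3: M₀a(2L − a)/(2EI) = 1539/EI
  point load 98.25 at a = 3.6: Pa²(3L − a)/(6EI) = 3056/EI
  δ_0 = 4595/EI
Tip deflection under a unit load at E: L³/(3EI) = 72/EI.
With EI = 76000 kN·m²: δ_0 = 0.06046 m and δ_{EE} = 0.000947 m/kN.
Compatibility — the spring shortens by R_E/k under the reaction it provides: δ_0 − R_E·δ_{EE} = R_E/k. With 1/k = 0.000154 m/kN, R_E = δ_0 / (δ_{EE} + 1/k) = 0.06046 / (0.000947 + 0.000154) = 54.9 kN.
Vertical equilibrium: R_D = ΣP − R_E = 98.25 − 54.9 = 43.35 kN.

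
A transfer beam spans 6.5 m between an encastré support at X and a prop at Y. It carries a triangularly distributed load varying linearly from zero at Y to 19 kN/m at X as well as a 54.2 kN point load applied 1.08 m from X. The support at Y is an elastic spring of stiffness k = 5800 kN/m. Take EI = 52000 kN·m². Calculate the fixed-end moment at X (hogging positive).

M_X = 106.7 kN·m

Choose R_Y as the redundant. The primary structure is the cantilever fixed at X.
Free-end deflection of the primary structure under the applied loading (downward +):
  triangular load, peak 19 at the fixed end: w₀L⁴/(30EI) = 1131/EI
  point load 54.2 at a = 1.08: Pa²(3L − a)/(6EI) = 194.1/EI
  δ_0 = 1325/EI
Flexibility coefficient — unit upward force at Y: δ_{YY} = L³/(3EI) = 91.54/EI.
With EI = 52000 kN·m²: δ_0 = 0.025473 m and δ_{YY} = 0.00176 m/kN.
Compatibility — the spring shortens by R_Y/k under the reaction it provides: δ_0 − R_Y·δ_{YY} = R_Y/k. With 1/k = 0.000172 m/kN, R_Y = δ_0 / (δ_{YY} + 1/k) = 0.025473 / (0.00176 + 0.000172) = 13.18 kN.
Moment equilibrium about X: M_X = Σ(load moments about X) − R_Y·L = 192.3 − 13.18×6.5 = 106.7 kN·m.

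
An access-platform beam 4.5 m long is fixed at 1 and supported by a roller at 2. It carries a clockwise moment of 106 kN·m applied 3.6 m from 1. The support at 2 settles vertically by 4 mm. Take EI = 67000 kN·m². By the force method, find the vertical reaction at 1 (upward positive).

R_1 = -25.1 kN

Take the reaction at 2 as the redundant and release it; the primary structure is a cantilever fixed at 1.
Deflection at 2 on the released cantilever, summing each load's contribution:
  clockwise couple 106 at a = 3.6: M₀a(2L − a)/(2EI) = 1030/EI
Flexibility coefficient — unit upward force at 2: δ_{22} = L³/(3EI) = 30.38/EI.
With EI = 67000 kN·m²: δ_0 = 0.015378 m and δ_{22} = 0.000453 m/kN.
Compatibility — the beam at 2 must follow the support down by 0.004 m: δ_0 − R_2·δ_{22} = 0.004, so R_2 = (0.015378 − 0.004)/0.000453 = 25.1 kN.
Vertical equilibrium: R_1 = ΣP − R_2 = 0 − 25.1 = -25.1 kN.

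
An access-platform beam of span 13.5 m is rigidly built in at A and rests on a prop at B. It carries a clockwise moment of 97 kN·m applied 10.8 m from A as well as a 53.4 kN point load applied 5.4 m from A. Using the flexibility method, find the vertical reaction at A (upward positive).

Release the roller at B. Primary structure: cantilever fixed at A.
Primary-structure tip deflection at B by superposition:
  clockwise couple 97 at a = 10.8: M₀a(2L − a)/(2EI) = 8486/EI
  point load 53.4 at a = 5.4: Pa²(3L − a)/(6EI) = 9109/EI
  δ_0 = 17595/EI
Flexibility coefficient — unit upward force at B: δ_{BB} = L³/(3EI) = 820.1/EI.
The prop prevents deflection at B: R_B = δ_0/δ_{BB} = 17595/820.1 = 21.45 kN.
Vertical equilibrium: R_A = ΣP − R_B = 53.4 − 21.45 = 31.95 kN.

R_A = 31.95 kN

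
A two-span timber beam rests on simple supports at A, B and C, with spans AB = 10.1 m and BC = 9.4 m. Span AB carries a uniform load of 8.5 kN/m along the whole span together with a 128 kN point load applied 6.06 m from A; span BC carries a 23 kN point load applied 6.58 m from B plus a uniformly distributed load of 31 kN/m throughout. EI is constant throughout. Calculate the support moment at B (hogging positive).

Release continuity at B by inserting a hinge; the redundant is the internal moment M_B. The primary structure is two simply-supported spans AB and BC.
End slopes at the hinge B, treating each span as simply supported:
  span AB: UDL 8.5: wL³/(24EI) = 364.9/EI
  span AB: point load 128 at a = 6.06: Pab(L + a)/(6LEI) = 835.7/EI
  span BC: point load 23 at a = 6.58: Pab(L + b)/(6LEI) = 92.47/EI
  span BC: UDL 31: wL³/(24EI) = 1073/EI
  relative rotation θ_0 = (1201 + 1165)/EI = 2366/EI
A unit hogging moment at B produces rotation L₁/(3EI) + L₂/(3EI) = 6.5/EI.
Compatibility: M_B·(L₁+L₂)/(3EI) = θ_0, giving M_B = 364 kN·m (hogging).

M_B = 364 kN·m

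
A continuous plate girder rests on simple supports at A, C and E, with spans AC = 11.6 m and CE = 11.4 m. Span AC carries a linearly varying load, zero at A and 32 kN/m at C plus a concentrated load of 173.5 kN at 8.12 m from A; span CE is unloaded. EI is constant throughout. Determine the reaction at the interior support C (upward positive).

Take M_C as the redundant. Released structure: two simple spans AC and CE with a hinge at C.
Rotations at C on the released spans (each span's end-slope, ×1/EI):
  span AC: triangular load, peak 32: w₀L³/(45EI) = 1110/EI
  span AC: point load 173.5 at a = 8.12: Pab(L + a)/(6LEI) = 1389/EI
  relative rotation θ_0 = (2499 + 0)/EI = 2499/EI
A unit hogging moment at C produces rotation L₁/(3EI) + L₂/(3EI) = 7.667/EI.
Compatibility: M_C·(L₁+L₂)/(3EI) = θ_0, giving M_C = 326 kN·m (hogging).
Span AC, ΣM about A with M_C applied at C: R_C^{AC}·11.6 = 2844 + 326, so R_C^{AC} = 273.3 kN and R_A = 359.1 − 273.3 = 85.82 kN.
Span CE, ΣM about E: R_C^{CE}·11.4 = 0 + 326, so R_C^{CE} = 28.59 kN and R_E = 0 − 28.59 = -28.59 kN.
R_C = 273.3 + 28.59 = 301.9 kN.

R_C = 301.9 kN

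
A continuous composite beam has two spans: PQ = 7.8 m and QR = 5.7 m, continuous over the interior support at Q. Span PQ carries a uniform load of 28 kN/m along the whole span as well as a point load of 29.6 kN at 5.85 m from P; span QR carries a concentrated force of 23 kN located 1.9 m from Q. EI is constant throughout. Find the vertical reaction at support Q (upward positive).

Take M_Q as the redundant. Released structure: two simple spans PQ and QR with a hinge at Q.
Rotations at Q on the released spans (each span's end-slope, ×1/EI):
  span PQ: UDL 28: wL³/(24EI) = 553.6/EI
  span PQ: point load 29.6 at a = 5.85: Pab(L + a)/(6LEI) = 98.48/EI
  span QR: point load 23 at a = 1.9: Pab(L + b)/(6LEI) = 46.13/EI
  relative rotation θ_0 = (652.1 + 46.13)/EI = 698.3/EI
A unit hogging moment at Q produces rotation L₁/(3EI) + L₂/(3EI) = 4.5/EI.
Slope continuity at Q: θ_0 = M_Q·4.5/EI, so M_Q = 698.3/4.5 = 155.2 kN·m (hogging).
Span PQ, ΣM about P with M_Q applied at Q: R_Q^{PQ}·7.8 = 1025 + 155.2, so R_Q^{PQ} = 151.3 kN and R_P = 248 − 151.3 = 96.71 kN.
Span QR, ΣM about R: R_Q^{QR}·5.7 = 87.4 + 155.2, so R_Q^{QR} = 42.56 kN and R_R = 23 − 42.56 = -19.56 kN.
R_Q = 151.3 + 42.56 = 193.8 kN.

R_Q = 193.8 kN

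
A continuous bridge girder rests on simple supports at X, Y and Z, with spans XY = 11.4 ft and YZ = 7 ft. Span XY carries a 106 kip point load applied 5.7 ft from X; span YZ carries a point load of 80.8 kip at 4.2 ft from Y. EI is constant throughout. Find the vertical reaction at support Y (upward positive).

R_Y = 126 kip

Release continuity at Y by inserting a hinge; the redundant is the internal moment M_Y. The primary structure is two simply-supported spans XY and YZ.
Discontinuity in slope at Y on the released structure — sum the simple-span end rotations:
  span XY: point load 106 at a = 5.7: Pab(L + a)/(6LEI) = 861/EI
  span YZ: point load 80.8 at a = 4.2: Pab(L + b)/(6LEI) = 221.7/EI
  relative rotation θ_0 = (861 + 221.7)/EI = 1083/EI
A unit hogging moment at Y produces rotation L₁/(3EI) + L₂/(3EI) = 6.133/EI.
Compatibility: M_Y·(L₁+L₂)/(3EI) = θ_0, giving M_Y = 176.5 kip·ft (hogging).
Span XY, ΣM about X with M_Y applied at Y: R_Y^{XY}·11.4 = 604.2 + 176.5, so R_Y^{XY} = 68.48 kip and R_X = 106 − 68.48 = 37.52 kip.
Span YZ, ΣM about Z: R_Y^{YZ}·7 = 226.2 + 176.5, so R_Y^{YZ} = 57.54 kip and R_Z = 80.8 − 57.54 = 23.26 kip.
R_Y = 68.48 + 57.54 = 126 kip.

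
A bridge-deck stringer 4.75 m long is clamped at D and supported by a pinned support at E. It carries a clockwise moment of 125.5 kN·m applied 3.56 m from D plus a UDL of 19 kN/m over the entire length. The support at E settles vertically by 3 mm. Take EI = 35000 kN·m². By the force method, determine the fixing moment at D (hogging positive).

Choose R_E as the redundant. The primary structure is the cantilever fixed at D.
Deflection at E on the released cantilever, summing each load's contribution:
  clockwise couple 125.5 at a = 3.56: M₀a(2L − a)/(2EI) = 1327/EI
  UDL 19: wL⁴/(8EI) = 1209/EI
  δ_0 = 2536/EI
Flexibility coefficient — unit upward force at E: δ_{EE} = L³/(3EI) = 35.72/EI.
With EI = 35000 kN·m²: δ_0 = 0.072456 m and δ_{EE} = 0.001021 m/kN.
Compatibility — the beam at E must follow the support down by 0.003 m: δ_0 − R_E·δ_{EE} = 0.003, so R_E = (0.072456 − 0.003)/0.001021 = 68.05 kN.
Moment equilibrium about D: M_D = Σ(load moments about D) − R_E·L = 339.8 − 68.05×4.75 = 16.61 kN·m.

M_D = 16.61 kN·m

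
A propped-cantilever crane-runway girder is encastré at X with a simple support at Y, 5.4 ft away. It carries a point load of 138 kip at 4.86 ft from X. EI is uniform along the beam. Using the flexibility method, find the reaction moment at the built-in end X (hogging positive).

Release the roller at Y. Primary structure: cantilever fixed at X.
Free-end deflection of the primary structure under the applied loading (downward +):
  point load 138 at a = 4.86: Pa²(3L − a)/(6EI) = 6160/EI
Flexibility coefficient — unit upward force at Y: δ_{YY} = L³/(3EI) = 52.49/EI.
The prop prevents deflection at Y: R_Y = δ_0/δ_{YY} = 6160/52.49 = 117.4 kip.
Moment equilibrium about X: M_X = Σ(load moments about X) − R_Y·L = 670.7 − 117.4×5.4 = 36.89 kip·ft.

M_X = 36.89 kip·ft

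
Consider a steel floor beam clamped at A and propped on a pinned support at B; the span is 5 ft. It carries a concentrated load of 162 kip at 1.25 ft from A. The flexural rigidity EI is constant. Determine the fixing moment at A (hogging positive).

Release the roller at B. Primary structure: cantilever fixed at A.
Free-end deflection of the primary structure under the applied loading (downward +):
  point load 162 at a = 1.25: Pa²(3L − a)/(6EI) = 580.1/EI
Tip deflection under a unit load at B: L³/(3EI) = 41.67/EI.
The prop prevents deflection at B: R_B = δ_0/δ_{BB} = 580.1/41.67 = 13.92 kip.
Moment equilibrium about A: M_A = Σ(load moments about A) − R_B·L = 202.5 − 13.92×5 = 132.9 kip·ft.

M_A = 132.9 kip·ft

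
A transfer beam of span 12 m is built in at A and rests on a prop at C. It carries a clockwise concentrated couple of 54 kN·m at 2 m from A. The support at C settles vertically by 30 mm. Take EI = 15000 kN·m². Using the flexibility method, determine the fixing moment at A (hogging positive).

M_A = 38.62 kN·m

Release the roller at C. Primary structure: cantilever fixed at A.
Primary-structure tip deflection at C by superposition:
  clockwise couple 54 at a = 2: M₀a(2L − a)/(2EI) = 1188/EI
Tip deflection under a unit load at C: L³/(3EI) = 576/EI.
With EI = 15000 kN·m²: δ_0 = 0.0792 m and δ_{CC} = 0.0384 m/kN.
Compatibility — the beam at C must follow the support down by 0.03 m: δ_0 − R_C·δ_{CC} = 0.03, so R_C = (0.0792 − 0.03)/0.0384 = 1.281 kN.
Moment equilibrium about A: M_A = Σ(load moments about A) − R_C·L = 54 − 1.281×12 = 38.62 kN·m.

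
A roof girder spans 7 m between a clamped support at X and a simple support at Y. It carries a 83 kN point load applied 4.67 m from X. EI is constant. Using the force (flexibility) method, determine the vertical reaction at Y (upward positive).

R_Y = 43.09 kN

Choose R_Y as the redundant. The primary structure is the cantilever fixed at X.
Downward deflection at the released point Y due to the loads:
  point load 83 at a = 4.67: Pa²(3L − a)/(6EI) = 4927/EI
Flexibility coefficient — unit upward force at Y: δ_{YY} = L³/(3EI) = 114.3/EI.
Compatibility at Y: δ_0 − R_Y·δ_{YY} = 0, so R_Y = 4927/114.3 = 43.09 kN.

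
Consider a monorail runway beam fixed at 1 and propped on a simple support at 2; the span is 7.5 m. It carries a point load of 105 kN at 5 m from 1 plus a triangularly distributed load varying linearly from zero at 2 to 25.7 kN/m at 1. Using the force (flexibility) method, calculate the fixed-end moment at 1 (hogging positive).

M_1 = 213 kN·m

Choose R_2 as the redundant. The primary structure is the cantilever fixed at 1.
Downward deflection at the released point 2 due to the loads:
  point load 105 at a = 5: Pa²(3L − a)/(6EI) = 7656/EI
  triangular load, peak 25.7 at the fixed end: w₀L⁴/(30EI) = 2711/EI
  δ_0 = 10367/EI
Flexibility coefficient — unit upward force at 2: δ_{22} = L³/(3EI) = 140.6/EI.
The prop prevents deflection at 2: R_2 = δ_0/δ_{22} = 10367/140.6 = 73.72 kN.
Moment equilibrium about 1: M_1 = Σ(load moments about 1) − R_2·L = 765.9 − 73.72×7.5 = 213 kN·m.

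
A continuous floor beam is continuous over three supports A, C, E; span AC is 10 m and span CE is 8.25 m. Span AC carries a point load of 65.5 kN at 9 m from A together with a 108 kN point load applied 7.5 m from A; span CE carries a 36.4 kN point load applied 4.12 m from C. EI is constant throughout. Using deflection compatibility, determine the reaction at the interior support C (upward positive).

Insert a hinge at C; M_C is the redundant, and each span becomes simply supported.
Rotations at C on the released spans (each span's end-slope, ×1/EI):
  span AC: point load 65.5 at a = 9: Pab(L + a)/(6LEI) = 186.7/EI
  span AC: point load 108 at a = 7.5: Pab(L + a)/(6LEI) = 590.6/EI
  span CE: point load 36.4 at a = 4.12: Pab(L + b)/(6LEI) = 154.9/EI
  relative rotation θ_0 = (777.3 + 154.9)/EI = 932.2/EI
A unit hogging moment at C produces rotation L₁/(3EI) + L₂/(3EI) = 6.083/EI.
Compatibility: M_C·(L₁+L₂)/(3EI) = θ_0, giving M_C = 153.2 kN·m (hogging).
Span AC, ΣM about A with M_C applied at C: R_C^{AC}·10 = 1400 + 153.2, so R_C^{AC} = 155.3 kN and R_A = 173.5 − 155.3 = 18.23 kN.
Span CE, ΣM about E: R_C^{CE}·8.25 = 150.3 + 153.2, so R_C^{CE} = 36.8 kN and R_E = 36.4 − 36.8 = -0.3965 kN.
R_C = 155.3 + 36.8 = 192.1 kN.

R_C = 192.1 kN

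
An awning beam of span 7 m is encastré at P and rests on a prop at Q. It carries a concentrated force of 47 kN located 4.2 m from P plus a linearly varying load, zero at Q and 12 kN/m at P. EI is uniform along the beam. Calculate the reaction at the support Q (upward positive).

Remove the prop at Q; the released (primary) structure is a cantilever built in at P.
Downward deflection at the released point Q due to the loads:
  point load 47 at a = 4.2: Pa²(3L − a)/(6EI) = 2321/EI
  triangular load, peak 12 at the fixed end: w₀L⁴/(30EI) = 960.4/EI
  δ_0 = 3282/EI
Tip deflection under a unit load at Q: L³/(3EI) = 114.3/EI.
Compatibility at Q: δ_0 − R_Q·δ_{QQ} = 0, so R_Q = 3282/114.3 = 28.7 kN.

R_Q = 28.7 kN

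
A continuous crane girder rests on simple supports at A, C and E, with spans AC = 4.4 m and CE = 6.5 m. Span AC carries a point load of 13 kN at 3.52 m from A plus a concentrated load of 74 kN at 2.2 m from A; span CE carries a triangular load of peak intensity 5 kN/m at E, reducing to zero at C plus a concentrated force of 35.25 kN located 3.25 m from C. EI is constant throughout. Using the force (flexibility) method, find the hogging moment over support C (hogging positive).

Insert a hinge at C; M_C is the redundant, and each span becomes simply supported.
End slopes at the hinge C, treating each span as simply supported:
  span AC: point load 13 at a = 3.52: Pab(L + a)/(6LEI) = 12.08/EI
  span AC: point load 74 at a = 2.2: Pab(L + a)/(6LEI) = 89.54/EI
  span CE: triangular load, peak 5: 7w₀L³/(360EI) = 26.7/EI
  span CE: point load 35.25 at a = 3.25: Pab(L + b)/(6LEI) = 93.08/EI
  relative rotation θ_0 = (101.6 + 119.8)/EI = 221.4/EI
A unit hogging moment at C produces rotation L₁/(3EI) + L₂/(3EI) = 3.633/EI.
Compatibility: M_C·(L₁+L₂)/(3EI) = θ_0, giving M_C = 60.94 kN·m (hogging).

M_C = 60.94 kN·m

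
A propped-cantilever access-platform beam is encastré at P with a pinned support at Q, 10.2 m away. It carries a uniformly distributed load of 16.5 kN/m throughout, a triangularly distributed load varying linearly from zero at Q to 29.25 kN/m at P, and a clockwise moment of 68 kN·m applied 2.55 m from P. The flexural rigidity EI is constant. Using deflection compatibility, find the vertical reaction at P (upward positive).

Remove the prop at Q; the released (primary) structure is a cantilever built in at P.
Primary-structure tip deflection at Q by superposition:
  UDL 16.5: wL⁴/(8EI) = 22325/EI
  triangular load, peak 29.25 at the fixed end: w₀L⁴/(30EI) = 10554/EI
  clockwise couple 68 at a = 2.55: M₀a(2L − a)/(2EI) = 1548/EI
  δ_0 = 34426/EI
Flexibility coefficient — unit upward force at Q: δ_{QQ} = L³/(3EI) = 353.7/EI.
The prop prevents deflection at Q: R_Q = δ_0/δ_{QQ} = 34426/353.7 = 97.32 kN.
Vertical equilibrium: R_P = ΣP − R_Q = 317.5 − 97.32 = 220.2 kN.

R_P = 220.2 kN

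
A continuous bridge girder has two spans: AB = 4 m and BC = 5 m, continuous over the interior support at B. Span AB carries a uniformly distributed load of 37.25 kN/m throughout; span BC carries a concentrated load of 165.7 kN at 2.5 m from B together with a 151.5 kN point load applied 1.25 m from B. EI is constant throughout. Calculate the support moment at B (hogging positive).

M_B = 188.5 kN·m

Release continuity at B by inserting a hinge; the redundant is the internal moment M_B. The primary structure is two simply-supported spans AB and BC.
End slopes at the hinge B, treating each span as simply supported:
  span AB: UDL 37.25: wL³/(24EI) = 99.33/EI
  span BC: point load 165.7 at a = 2.5: Pab(L + b)/(6LEI) = 258.9/EI
  span BC: point load 151.5 at a = 1.25: Pab(L + b)/(6LEI) = 207.1/EI
  relative rotation θ_0 = (99.33 + 466)/EI = 565.4/EI
A unit hogging moment at B produces rotation L₁/(3EI) + L₂/(3EI) = 3/EI.
Slope continuity at B: θ_0 = M_B·3/EI, so M_B = 565.4/3 = 188.5 kN·m (hogging).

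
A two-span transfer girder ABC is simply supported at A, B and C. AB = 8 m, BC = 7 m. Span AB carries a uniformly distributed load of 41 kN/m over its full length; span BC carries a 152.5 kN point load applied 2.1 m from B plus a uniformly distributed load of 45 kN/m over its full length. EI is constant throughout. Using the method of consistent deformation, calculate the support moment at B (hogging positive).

M_B = 392.5 kN·m

Take M_B as the redundant. Released structure: two simple spans AB and BC with a hinge at B.
Discontinuity in slope at B on the released structure — sum the simple-span end rotations:
  span AB: UDL 41: wL³/(24EI) = 874.7/EI
  span BC: point load 152.5 at a = 2.1: Pab(L + b)/(6LEI) = 444.6/EI
  span BC: UDL 45: wL³/(24EI) = 643.1/EI
  relative rotation θ_0 = (874.7 + 1088)/EI = 1962/EI
A unit hogging moment at B produces rotation L₁/(3EI) + L₂/(3EI) = 5/EI.
Slope continuity at B: θ_0 = M_B·5/EI, so M_B = 1962/5 = 392.5 kN·m (hogging).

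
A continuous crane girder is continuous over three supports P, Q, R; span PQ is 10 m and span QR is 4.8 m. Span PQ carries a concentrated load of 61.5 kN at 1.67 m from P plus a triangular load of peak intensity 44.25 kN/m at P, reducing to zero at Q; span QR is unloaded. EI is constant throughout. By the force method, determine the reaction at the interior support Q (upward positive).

Take M_Q as the redundant. Released structure: two simple spans PQ and QR with a hinge at Q.
Rotations at Q on the released spans (each span's end-slope, ×1/EI):
  span PQ: point load 61.5 at a = 1.67: Pab(L + a)/(6LEI) = 166.4/EI
  span PQ: triangular load, peak 44.25: 7w₀L³/(360EI) = 860.4/EI
  relative rotation θ_0 = (1027 + 0)/EI = 1027/EI
A unit hogging moment at Q produces rotation L₁/(3EI) + L₂/(3EI) = 4.933/EI.
Slope continuity at Q: θ_0 = M_Q·4.933/EI, so M_Q = 1027/4.933 = 208.1 kN·m (hogging).
Span PQ, ΣM about P with M_Q applied at Q: R_Q^{PQ}·10 = 840.2 + 208.1, so R_Q^{PQ} = 104.8 kN and R_P = 282.8 − 104.8 = 177.9 kN.
Span QR, ΣM about R: R_Q^{QR}·4.8 = 0 + 208.1, so R_Q^{QR} = 43.36 kN and R_R = 0 − 43.36 = -43.36 kN.
R_Q = 104.8 + 43.36 = 148.2 kN.

R_Q = 148.2 kN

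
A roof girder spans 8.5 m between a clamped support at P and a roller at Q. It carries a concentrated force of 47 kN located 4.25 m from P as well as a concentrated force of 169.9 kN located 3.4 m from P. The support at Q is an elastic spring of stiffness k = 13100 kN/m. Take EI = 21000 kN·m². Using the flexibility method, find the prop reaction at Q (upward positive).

Take the reaction at Q as the redundant and release it; the primary structure is a cantilever fixed at P.
Primary-structure tip deflection at Q by superposition:
  point load 47 at a = 4.25: Pa²(3L − a)/(6EI) = 3007/EI
  point load 169.9 at a = 3.4: Pa²(3L − a)/(6EI) = 7234/EI
  δ_0 = 10241/EI
Tip deflection under a unit load at Q: L³/(3EI) = 204.7/EI.
With EI = 21000 kN·m²: δ_0 = 0.48766 m and δ_{QQ} = 0.009748 m/kN.
Compatibility — the spring shortens by R_Q/k under the reaction it provides: δ_0 − R_Q·δ_{QQ} = R_Q/k. With 1/k = 0.000076 m/kN, R_Q = δ_0 / (δ_{QQ} + 1/k) = 0.48766 / (0.009748 + 0.000076) = 49.64 kN.

R_Q = 49.64 kN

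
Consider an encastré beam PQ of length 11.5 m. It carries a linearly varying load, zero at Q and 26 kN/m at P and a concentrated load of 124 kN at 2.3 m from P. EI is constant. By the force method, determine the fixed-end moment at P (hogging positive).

M_P = 354.5 kN·m

Take the two fixed-end moments M_P, M_Q as redundants; the released structure is the simple span PQ.
On the primary (simply-supported) span, the end slopes from the loading are:
  at P: triangular load, peak 26: w₀L³/(45EI) = 878.7/EI
  at Q: triangular load, peak 26: 7w₀L³/(360EI) = 768.9/EI
  at P: point load 124 at a = 2.3: Pab(L + b)/(6LEI) = 787.2/EI
  at Q: point load 124 at a = 2.3: Pab(L + a)/(6LEI) = 524.8/EI
  θ_P0 = 1666/EI,  θ_Q0 = 1294/EI
Flexibility coefficients: a unit moment at one end gives L/(3EI) there and L/(6EI) at the far end, so f₁₁ = f₂₂ = 3.833/EI and f₁₂ = f₂₁ = 1.917/EI.
Compatibility — zero rotation at each built-in end:
  3.833 M_P + 1.917 M_Q = 1666
  1.917 M_P + 3.833 M_Q = 1294
Solving the pair gives M_P = 354.5 kN·m and M_Q = 160.2 kN·m (hogging).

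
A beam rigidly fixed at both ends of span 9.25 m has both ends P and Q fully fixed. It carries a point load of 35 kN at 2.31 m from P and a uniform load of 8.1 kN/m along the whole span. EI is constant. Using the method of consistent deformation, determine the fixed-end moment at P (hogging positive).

M_P = 103.3 kN·m

Release both end moments; the primary structure is a simply-supported span PQ with redundants M_P and M_Q.
End rotations of the released simple span under the applied load (×1/EI):
  at P: point load 35 at a = 2.31: Pab(L + b)/(6LEI) = 163.7/EI
  at Q: point load 35 at a = 2.31: Pab(L + a)/(6LEI) = 116.9/EI
  at P: UDL 8.1: wL³/(24EI) = 267.1/EI
  at Q: UDL 8.1: wL³/(24EI) = 267.1/EI
  θ_P0 = 430.8/EI,  θ_Q0 = 384/EI
Flexibility coefficients: a unit moment at one end gives L/(3EI) there and L/(6EI) at the far end, so f₁₁ = f₂₂ = 3.083/EI and f₁₂ = f₂₁ = 1.542/EI.
Compatibility — zero rotation at each built-in end:
  3.083 M_P + 1.542 M_Q = 430.8
  1.542 M_P + 3.083 M_Q = 384
Solving the pair gives M_P = 103.3 kN·m and M_Q = 72.9 kN·m (hogging).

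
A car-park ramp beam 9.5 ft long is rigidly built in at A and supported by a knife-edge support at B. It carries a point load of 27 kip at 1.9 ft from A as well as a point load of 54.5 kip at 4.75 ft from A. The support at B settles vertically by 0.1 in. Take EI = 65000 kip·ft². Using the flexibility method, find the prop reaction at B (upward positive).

Release the roller at B. Primary structure: cantilever fixed at A.
Downward deflection at the released point B due to the loads:
  point load 27 at a = 1.9: Pa²(3L − a)/(6EI) = 432.1/EI
  point load 54.5 at a = 4.75: Pa²(3L − a)/(6EI) = 4867/EI
  δ_0 = 5300/EI
Tip deflection under a unit load at B: L³/(3EI) = 285.8/EI.
With EI = 65000 kip·ft²: δ_0 = 0.081531 ft and δ_{BB} = 0.004397 ft/kip.
Compatibility — the beam at B must follow the support down by 0.008333 ft: δ_0 − R_B·δ_{BB} = 0.008333, so R_B = (0.081531 − 0.008333)/0.004397 = 16.65 kip.

R_B = 16.65 kip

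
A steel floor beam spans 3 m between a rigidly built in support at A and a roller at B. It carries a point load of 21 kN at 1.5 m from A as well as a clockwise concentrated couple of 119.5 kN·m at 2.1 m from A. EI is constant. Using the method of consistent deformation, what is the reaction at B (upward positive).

R_B = 60.94 kN

Release the roller at B. Primary structure: cantilever fixed at A.
Downward deflection at the released point B due to the loads:
  point load 21 at a = 1.5: Pa²(3L − a)/(6EI) = 59.06/EI
  clockwise couple 119.5 at a = 2.1: M₀a(2L − a)/(2EI) = 489.4/EI
  δ_0 = 548.4/EI
Tip deflection under a unit load at B: L³/(3EI) = 9/EI.
The prop prevents deflection at B: R_B = δ_0/δ_{BB} = 548.4/9 = 60.94 kN.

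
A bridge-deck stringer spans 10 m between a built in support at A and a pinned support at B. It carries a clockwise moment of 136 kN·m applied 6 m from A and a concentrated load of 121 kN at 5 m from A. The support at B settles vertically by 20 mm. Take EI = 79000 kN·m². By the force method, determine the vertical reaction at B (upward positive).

R_B = 50.21 kN

Choose R_B as the redundant. The primary structure is the cantilever fixed at A.
Deflection at B on the released cantilever, summing each load's contribution:
  clockwise couple 136 at a = 6: M₀a(2L − a)/(2EI) = 5712/EI
  point load 121 at a = 5: Pa²(3L − a)/(6EI) = 12604/EI
  δ_0 = 18316/EI
Tip deflection under a unit load at B: L³/(3EI) = 333.3/EI.
With EI = 79000 kN·m²: δ_0 = 0.23185 m and δ_{BB} = 0.004219 m/kN.
Compatibility — the beam at B must follow the support down by 0.02 m: δ_0 − R_B·δ_{BB} = 0.02, so R_B = (0.23185 − 0.02)/0.004219 = 50.21 kN.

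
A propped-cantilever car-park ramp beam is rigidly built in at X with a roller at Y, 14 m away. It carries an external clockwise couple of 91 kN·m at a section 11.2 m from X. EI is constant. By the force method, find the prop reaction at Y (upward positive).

R_Y = 9.36 kN

Take the reaction at Y as the redundant and release it; the primary structure is a cantilever fixed at X.
Primary-structure tip deflection at Y by superposition:
  clockwise couple 91 at a = 11.2: M₀a(2L − a)/(2EI) = 8561/EI
Flexibility coefficient — unit upward force at Y: δ_{YY} = L³/(3EI) = 914.7/EI.
The prop prevents deflection at Y: R_Y = δ_0/δ_{YY} = 8561/914.7 = 9.36 kN.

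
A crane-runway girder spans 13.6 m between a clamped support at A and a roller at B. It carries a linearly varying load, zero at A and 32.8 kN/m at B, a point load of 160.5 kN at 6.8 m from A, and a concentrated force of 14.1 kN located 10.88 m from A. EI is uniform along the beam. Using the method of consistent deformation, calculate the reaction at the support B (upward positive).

R_B = 182.8 kN

Choose R_B as the redundant. The primary structure is the cantilever fixed at A.
Primary-structure tip deflection at B by superposition:
  triangular load, peak 32.8 at the free end: 11w₀L⁴/(120EI) = 102859/EI
  point load 160.5 at a = 6.8: Pa²(3L − a)/(6EI) = 42055/EI
  point load 14.1 at a = 10.88: Pa²(3L − a)/(6EI) = 8323/EI
  δ_0 = 153237/EI
Flexibility coefficient — unit upward force at B: δ_{BB} = L³/(3EI) = 838.5/EI.
The prop prevents deflection at B: R_B = δ_0/δ_{BB} = 153237/838.5 = 182.8 kN.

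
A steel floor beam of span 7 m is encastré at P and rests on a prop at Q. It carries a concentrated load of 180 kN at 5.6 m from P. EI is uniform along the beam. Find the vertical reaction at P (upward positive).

R_P = 53.28 kN

Remove the prop at Q; the released (primary) structure is a cantilever built in at P.
Free-end deflection of the primary structure under the applied loading (downward +):
  point load 180 at a = 5.6: Pa²(3L − a)/(6EI) = 14488/EI
Tip deflection under a unit load at Q: L³/(3EI) = 114.3/EI.
Compatibility at Q: δ_0 − R_Q·δ_{QQ} = 0, so R_Q = 14488/114.3 = 126.7 kN.
Vertical equilibrium: R_P = ΣP − R_Q = 180 − 126.7 = 53.28 kN.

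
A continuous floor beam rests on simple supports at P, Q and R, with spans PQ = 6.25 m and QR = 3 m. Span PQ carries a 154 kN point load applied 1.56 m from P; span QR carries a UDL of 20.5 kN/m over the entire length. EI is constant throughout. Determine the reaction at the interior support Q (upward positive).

Release continuity at Q by inserting a hinge; the redundant is the internal moment M_Q. The primary structure is two simply-supported spans PQ and QR.
Discontinuity in slope at Q on the released structure — sum the simple-span end rotations:
  span PQ: point load 154 at a = 1.56: Pab(L + a)/(6LEI) = 234.7/EI
  span QR: UDL 20.5: wL³/(24EI) = 23.06/EI
  relative rotation θ_0 = (234.7 + 23.06)/EI = 257.7/EI
A unit hogging moment at Q produces rotation L₁/(3EI) + L₂/(3EI) = 3.083/EI.
Slope continuity at Q: θ_0 = M_Q·3.083/EI, so M_Q = 257.7/3.083 = 83.59 kN·m (hogging).
Span PQ, ΣM about P with M_Q applied at Q: R_Q^{PQ}·6.25 = 240.2 + 83.59, so R_Q^{PQ} = 51.81 kN and R_P = 154 − 51.81 = 102.2 kN.
Span QR, ΣM about R: R_Q^{QR}·3 = 92.25 + 83.59, so R_Q^{QR} = 58.61 kN and R_R = 61.5 − 58.61 = 2.888 kN.
R_Q = 51.81 + 58.61 = 110.4 kN.

R_Q = 110.4 kN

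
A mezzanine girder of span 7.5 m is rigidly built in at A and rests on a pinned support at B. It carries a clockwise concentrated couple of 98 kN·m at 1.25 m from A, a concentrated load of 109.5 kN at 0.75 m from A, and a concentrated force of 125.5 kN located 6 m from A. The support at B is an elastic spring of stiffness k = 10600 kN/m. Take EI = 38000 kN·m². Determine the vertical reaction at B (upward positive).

Release the roller at B. Primary structure: cantilever fixed at A.
Deflection at B on the released cantilever, summing each load's contribution:
  clockwise couple 98 at a = 1.25: M₀a(2L − a)/(2EI) = 842.2/EI
  point load 109.5 at a = 0.75: Pa²(3L − a)/(6EI) = 223.3/EI
  point load 125.5 at a = 6: Pa²(3L − a)/(6EI) = 12424/EI
  δ_0 = 13490/EI
Flexibility coefficient — unit upward force at B: δ_{BB} = L³/(3EI) = 140.6/EI.
With EI = 38000 kN·m²: δ_0 = 0.355 m and δ_{BB} = 0.003701 m/kN.
Compatibility — the spring shortens by R_B/k under the reaction it provides: δ_0 − R_B·δ_{BB} = R_B/k. With 1/k = 0.000094 m/kN, R_B = δ_0 / (δ_{BB} + 1/k) = 0.355 / (0.003701 + 0.000094) = 93.54 kN.

R_B = 93.54 kN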